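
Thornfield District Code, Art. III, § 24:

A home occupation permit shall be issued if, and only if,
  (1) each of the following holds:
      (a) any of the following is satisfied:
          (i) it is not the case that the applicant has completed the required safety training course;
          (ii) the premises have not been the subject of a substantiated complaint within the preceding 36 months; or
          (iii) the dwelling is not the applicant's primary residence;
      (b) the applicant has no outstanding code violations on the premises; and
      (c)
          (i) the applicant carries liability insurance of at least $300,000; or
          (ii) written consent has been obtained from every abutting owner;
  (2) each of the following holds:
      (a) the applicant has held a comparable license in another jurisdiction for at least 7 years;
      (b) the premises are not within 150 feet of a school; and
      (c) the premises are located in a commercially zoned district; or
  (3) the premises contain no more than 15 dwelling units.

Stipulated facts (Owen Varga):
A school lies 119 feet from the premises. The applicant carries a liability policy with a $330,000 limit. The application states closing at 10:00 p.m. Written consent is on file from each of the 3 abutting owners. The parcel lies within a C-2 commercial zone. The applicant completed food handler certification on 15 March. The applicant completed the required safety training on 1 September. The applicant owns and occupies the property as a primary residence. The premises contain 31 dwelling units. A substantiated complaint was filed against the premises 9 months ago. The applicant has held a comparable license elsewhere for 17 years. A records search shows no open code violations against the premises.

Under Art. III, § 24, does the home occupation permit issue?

No — denied.

(i) not (safety training) — not satisfied.
(ii) no complaint in 36 mo. — not met.
(iii) not (primary residence) — not satisfied.
(a) = F OR F OR F = false.
(b) no code violations — met.
(i) insurance ≥ $300,000 — holds.
(ii) all abutters consent — satisfied.
(c): T OR T → true.
(1) = F AND T AND T = false.
(a) prior license ≥ 7 yr — met.
(b) ≥150 ft from school — not satisfied.
(c) commercially zoned — satisfied.
So (2) is not satisfied (T AND F AND T).
(3) ≤ 15 units — not satisfied.
So Overall is not satisfied (F OR F OR F).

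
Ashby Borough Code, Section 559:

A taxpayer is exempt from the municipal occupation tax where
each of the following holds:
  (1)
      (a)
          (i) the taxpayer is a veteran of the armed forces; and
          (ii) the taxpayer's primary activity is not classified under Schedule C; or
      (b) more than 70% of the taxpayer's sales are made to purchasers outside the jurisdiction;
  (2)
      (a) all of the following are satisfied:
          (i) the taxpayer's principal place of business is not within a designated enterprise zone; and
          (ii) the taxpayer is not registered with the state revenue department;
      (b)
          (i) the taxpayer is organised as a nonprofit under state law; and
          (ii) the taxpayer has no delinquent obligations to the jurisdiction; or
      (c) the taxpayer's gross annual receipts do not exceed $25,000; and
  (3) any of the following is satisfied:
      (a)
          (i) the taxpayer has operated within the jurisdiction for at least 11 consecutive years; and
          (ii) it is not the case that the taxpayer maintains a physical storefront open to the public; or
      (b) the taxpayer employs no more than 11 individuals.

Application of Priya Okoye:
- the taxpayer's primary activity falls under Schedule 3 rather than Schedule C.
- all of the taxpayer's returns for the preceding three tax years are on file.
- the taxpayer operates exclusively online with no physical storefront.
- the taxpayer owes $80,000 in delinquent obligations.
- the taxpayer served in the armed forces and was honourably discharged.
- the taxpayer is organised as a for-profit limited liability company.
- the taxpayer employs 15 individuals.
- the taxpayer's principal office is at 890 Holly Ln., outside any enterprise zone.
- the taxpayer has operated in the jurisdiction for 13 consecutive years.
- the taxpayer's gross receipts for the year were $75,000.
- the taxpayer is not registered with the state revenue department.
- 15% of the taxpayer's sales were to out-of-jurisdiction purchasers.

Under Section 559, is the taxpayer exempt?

Yes — exempt.

(i) veteran — satisfied.
(ii) not (Schedule C activity) — satisfied.
So (a) is satisfied (T AND T).
(b) >70% out-of-jur. sales — not satisfied.
So (1) is satisfied (T OR F).
(i) not (in enterprise zone) — satisfied.
(ii) not (state-registered) — met.
(a) = T AND T = true.
(i) nonprofit — fails.
(ii) no delinquency — not satisfied.
(b) = F AND F = false.
(c) receipts ≤ $25,000 — not satisfied.
(2) = T OR F OR F = true.
(i) ≥ 11 yrs in jurisdiction — satisfied.
(ii) not (has storefront) — met.
(a) = T AND T = true.
(b) ≤ 11 employees — not met.
(3) = T OR F = true.
Overall: T AND T AND T → true.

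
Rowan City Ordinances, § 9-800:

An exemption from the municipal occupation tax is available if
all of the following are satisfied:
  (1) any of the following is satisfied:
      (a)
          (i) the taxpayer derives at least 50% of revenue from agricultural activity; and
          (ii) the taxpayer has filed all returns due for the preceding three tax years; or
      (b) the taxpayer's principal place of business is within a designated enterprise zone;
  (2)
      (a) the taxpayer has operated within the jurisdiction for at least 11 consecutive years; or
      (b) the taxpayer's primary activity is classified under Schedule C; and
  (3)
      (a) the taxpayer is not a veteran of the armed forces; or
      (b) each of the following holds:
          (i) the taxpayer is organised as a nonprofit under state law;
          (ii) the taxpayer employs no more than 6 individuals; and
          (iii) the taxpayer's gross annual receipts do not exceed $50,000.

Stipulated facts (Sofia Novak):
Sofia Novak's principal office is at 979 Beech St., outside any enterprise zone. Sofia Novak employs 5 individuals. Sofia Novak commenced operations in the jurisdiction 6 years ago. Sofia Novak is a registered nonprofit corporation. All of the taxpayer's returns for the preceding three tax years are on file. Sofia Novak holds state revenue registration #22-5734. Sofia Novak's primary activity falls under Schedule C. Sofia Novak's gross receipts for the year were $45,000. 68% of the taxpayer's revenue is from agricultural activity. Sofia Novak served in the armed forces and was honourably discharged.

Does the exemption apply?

(i) ≥50% agricultural — met.
(ii) returns current — holds.
(a): T AND T → true.
(b) in enterprise zone — not satisfied.
(1): T OR F → true.
(a) ≥ 11 yrs in jurisdiction — fails.
(b) Schedule C activity — met.
(2): F OR T → true.
(a) not (veteran) — not met.
(i) nonprofit — holds.
(ii) ≤ 6 employees — met.
(iii) receipts ≤ $50,000 — satisfied.
(b): T AND T AND T → true.
(3): F OR T → true.
So Overall is satisfied (T AND T AND T).

Yes — exempt.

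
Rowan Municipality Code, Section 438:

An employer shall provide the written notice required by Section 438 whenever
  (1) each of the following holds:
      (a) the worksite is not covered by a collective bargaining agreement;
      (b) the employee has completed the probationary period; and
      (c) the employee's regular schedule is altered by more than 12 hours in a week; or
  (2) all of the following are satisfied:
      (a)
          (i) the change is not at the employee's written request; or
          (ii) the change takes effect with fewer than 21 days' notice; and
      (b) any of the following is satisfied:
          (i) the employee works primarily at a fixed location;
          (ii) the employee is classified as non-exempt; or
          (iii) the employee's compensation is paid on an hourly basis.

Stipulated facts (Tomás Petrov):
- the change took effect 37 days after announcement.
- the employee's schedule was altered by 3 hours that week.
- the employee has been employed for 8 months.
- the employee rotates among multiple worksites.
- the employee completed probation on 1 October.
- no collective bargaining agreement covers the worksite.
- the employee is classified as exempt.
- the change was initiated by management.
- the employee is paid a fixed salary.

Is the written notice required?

No — not required.

(a) no CBA — satisfied.
(b) past probation — met.
(c) schedule shift > 12h — fails.
(1): T AND T AND F → false.
(i) not employee-requested — met.
(ii) < 21 days' notice — fails.
(a): T OR F → true.
(i) fixed location — fails.
(ii) non-exempt — not met.
(iii) hourly-paid — fails.
(b): F OR F OR F → false.
(2) = T AND F = false.
So Overall is not satisfied (F OR F).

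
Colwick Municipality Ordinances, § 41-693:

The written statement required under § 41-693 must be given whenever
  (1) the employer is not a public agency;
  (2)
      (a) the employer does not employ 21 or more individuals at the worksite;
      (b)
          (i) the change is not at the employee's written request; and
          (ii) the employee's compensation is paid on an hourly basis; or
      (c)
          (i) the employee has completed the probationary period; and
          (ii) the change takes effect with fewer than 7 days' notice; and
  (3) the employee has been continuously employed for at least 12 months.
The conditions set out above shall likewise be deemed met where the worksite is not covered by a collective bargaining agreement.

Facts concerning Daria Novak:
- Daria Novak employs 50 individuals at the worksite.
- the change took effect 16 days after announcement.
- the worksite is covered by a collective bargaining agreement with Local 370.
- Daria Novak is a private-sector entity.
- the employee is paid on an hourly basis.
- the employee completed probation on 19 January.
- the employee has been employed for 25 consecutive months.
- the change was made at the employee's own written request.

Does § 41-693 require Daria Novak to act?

No — not required.

(1) not (public agency) — met.
(a) not (≥ 21 at site) — not satisfied.
(i) not employee-requested — fails.
(ii) hourly-paid — met.
(b) = F AND T = false.
(i) past probation — holds.
(ii) < 7 days' notice — fails.
(c): T AND F → false.
(2): F OR F OR F → false.
(3) tenure ≥ 12 mo. — met.
Overall: T AND F AND T → false.
Exception (no CBA) — not satisfied.
Result: main false OR exception false → false.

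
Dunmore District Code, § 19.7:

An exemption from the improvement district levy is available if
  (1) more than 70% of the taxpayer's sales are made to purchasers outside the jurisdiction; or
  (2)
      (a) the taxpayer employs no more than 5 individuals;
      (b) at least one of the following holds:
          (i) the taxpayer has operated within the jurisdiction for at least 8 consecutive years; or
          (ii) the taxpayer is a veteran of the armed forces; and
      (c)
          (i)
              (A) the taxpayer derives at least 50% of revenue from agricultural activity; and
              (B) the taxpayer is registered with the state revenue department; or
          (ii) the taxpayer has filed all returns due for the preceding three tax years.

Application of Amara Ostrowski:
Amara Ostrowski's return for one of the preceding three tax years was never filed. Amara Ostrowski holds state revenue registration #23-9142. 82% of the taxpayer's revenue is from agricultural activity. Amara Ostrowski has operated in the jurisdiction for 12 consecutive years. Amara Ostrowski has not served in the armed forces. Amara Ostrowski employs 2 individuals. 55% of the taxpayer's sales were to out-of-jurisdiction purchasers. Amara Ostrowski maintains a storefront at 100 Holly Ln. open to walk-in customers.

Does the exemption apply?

(1) >70% out-of-jur. sales — not satisfied.
(a) ≤ 5 employees — holds.
(i) ≥ 8 yrs in jurisdiction — met.
(ii) veteran — not met.
(b) = T OR F = true.
(A) ≥50% agricultural — satisfied.
(B) state-registered — holds.
(i) = T AND T = true.
(ii) returns current — not met.
(c) = T OR F = true.
(2): T AND T AND T → true.
Overall: F OR T → true.

Yes — exempt.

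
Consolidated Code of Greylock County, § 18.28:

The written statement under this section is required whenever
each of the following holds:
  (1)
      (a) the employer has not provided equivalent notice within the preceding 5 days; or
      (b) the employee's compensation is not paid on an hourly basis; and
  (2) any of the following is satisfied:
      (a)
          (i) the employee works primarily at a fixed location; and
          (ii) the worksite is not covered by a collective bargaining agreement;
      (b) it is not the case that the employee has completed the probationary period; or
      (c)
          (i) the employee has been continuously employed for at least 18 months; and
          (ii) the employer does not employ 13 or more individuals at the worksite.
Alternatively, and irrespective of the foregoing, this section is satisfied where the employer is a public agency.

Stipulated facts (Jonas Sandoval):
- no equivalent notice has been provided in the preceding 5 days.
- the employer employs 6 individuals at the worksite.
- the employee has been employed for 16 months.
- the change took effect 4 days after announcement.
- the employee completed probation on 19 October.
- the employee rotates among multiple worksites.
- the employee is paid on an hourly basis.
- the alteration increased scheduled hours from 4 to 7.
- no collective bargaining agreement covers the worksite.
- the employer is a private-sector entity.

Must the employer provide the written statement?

(a) no recent notice — satisfied.
(b) not (hourly-paid) — not met.
(1): T OR F → true.
(i) fixed location — fails.
(ii) no CBA — met.
(a): F AND T → false.
(b) not (past probation) — not met.
(i) tenure ≥ 18 mo. — not satisfied.
(ii) not (≥ 13 at site) — satisfied.
So (c) is not satisfied (F AND T).
(2): F OR F OR F → false.
So Overall is not satisfied (T AND F).
Exception (public agency) — not satisfied.
Result: main false OR exception false → false.

No — not required.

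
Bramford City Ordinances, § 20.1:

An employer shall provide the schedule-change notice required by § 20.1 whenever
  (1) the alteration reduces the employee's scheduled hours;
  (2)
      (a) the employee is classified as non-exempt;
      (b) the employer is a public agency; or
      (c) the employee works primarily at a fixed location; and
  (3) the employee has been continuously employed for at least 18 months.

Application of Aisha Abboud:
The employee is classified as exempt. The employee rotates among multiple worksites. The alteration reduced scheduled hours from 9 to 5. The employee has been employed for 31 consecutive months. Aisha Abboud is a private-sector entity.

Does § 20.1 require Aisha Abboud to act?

(1) hours reduced — satisfied.
(a) non-exempt — fails.
(b) public agency — fails.
(c) fixed location — fails.
(2): F OR F OR F → false.
(3) tenure ≥ 18 mo. — met.
Overall = T AND F AND T = false.

No — not required.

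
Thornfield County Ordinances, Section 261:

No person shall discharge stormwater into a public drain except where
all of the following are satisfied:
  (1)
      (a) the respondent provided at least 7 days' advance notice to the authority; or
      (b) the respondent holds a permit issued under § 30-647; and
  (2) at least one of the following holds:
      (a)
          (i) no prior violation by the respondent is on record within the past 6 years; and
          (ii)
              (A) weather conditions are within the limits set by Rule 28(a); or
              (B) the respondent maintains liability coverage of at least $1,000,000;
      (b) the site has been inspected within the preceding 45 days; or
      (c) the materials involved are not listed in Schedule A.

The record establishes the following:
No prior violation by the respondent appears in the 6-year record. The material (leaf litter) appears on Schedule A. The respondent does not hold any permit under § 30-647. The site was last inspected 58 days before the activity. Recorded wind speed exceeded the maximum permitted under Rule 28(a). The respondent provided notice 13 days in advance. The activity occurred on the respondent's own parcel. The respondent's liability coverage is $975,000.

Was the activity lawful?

No — unlawful.

(a) ≥7 days' notice — holds.
(b) holds permit — not satisfied.
(1): T OR F → true.
(i) no prior violation — met.
(A) weather ok — not met.
(B) coverage ≥ $1,000,000 — not satisfied.
(ii): F OR F → false.
(a) = T AND F = false.
(b) site inspected — fails.
(c) not (Schedule A material) — fails.
(2): F OR F OR F → false.
Overall = T AND F = false.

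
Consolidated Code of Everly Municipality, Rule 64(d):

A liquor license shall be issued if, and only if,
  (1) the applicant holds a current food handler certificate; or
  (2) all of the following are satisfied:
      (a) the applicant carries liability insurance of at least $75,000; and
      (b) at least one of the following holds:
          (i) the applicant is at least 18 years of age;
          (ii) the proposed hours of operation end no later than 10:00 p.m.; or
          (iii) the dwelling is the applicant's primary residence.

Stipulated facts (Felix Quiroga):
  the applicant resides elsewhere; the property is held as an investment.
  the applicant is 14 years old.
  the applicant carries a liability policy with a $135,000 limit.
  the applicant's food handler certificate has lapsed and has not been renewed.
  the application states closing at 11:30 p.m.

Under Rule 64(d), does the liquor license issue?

No — denied.

(1) food handler cert. — not satisfied.
(a) insurance ≥ $75,000 — met.
(i) age ≥ 18 — fails.
(ii) closes by 10 p.m. — fails.
(iii) primary residence — fails.
(b) = F OR F OR F = false.
So (2) is not satisfied (T AND F).
Overall: F OR F → false.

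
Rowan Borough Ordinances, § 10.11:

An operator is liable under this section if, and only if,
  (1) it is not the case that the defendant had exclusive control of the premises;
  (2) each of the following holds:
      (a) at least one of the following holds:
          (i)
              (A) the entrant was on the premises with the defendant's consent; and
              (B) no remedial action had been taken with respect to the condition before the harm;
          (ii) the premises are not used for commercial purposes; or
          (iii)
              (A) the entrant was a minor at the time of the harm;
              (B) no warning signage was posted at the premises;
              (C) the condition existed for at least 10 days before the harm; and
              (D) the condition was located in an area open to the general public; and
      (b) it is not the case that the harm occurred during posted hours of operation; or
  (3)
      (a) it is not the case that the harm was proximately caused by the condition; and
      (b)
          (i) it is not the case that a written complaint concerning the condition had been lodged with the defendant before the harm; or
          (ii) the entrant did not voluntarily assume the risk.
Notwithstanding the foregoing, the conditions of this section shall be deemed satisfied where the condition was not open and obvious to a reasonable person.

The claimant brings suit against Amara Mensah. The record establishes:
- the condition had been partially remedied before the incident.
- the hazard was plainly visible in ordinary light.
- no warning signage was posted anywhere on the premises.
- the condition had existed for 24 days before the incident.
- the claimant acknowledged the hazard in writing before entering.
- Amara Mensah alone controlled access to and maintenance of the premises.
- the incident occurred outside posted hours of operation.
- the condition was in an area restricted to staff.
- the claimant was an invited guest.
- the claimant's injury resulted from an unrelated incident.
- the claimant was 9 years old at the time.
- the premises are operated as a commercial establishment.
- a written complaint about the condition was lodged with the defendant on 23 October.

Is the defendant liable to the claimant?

(1) not (exclusive control) — fails.
(A) consent to enter — satisfied.
(B) no remedial action — not satisfied.
So (i) is not satisfied (T AND F).
(ii) not (commercial use) — fails.
(A) entrant a minor — satisfied.
(B) no signage posted — satisfied.
(C) condition ≥10 days old — holds.
(D) public area — not met.
So (iii) is not satisfied (T AND T AND T AND F).
(a): F OR F OR F → false.
(b) not (during posted hours) — met.
(2): F AND T → false.
(a) not (proximate cause) — satisfied.
(i) not (complaint lodged) — fails.
(ii) no assumed risk — not met.
(b): F OR F → false.
(3): T AND F → false.
So Overall is not satisfied (F OR F OR F).
Exception (not open/obvious) — not satisfied.
Result: main false OR exception false → false.

No — not liable.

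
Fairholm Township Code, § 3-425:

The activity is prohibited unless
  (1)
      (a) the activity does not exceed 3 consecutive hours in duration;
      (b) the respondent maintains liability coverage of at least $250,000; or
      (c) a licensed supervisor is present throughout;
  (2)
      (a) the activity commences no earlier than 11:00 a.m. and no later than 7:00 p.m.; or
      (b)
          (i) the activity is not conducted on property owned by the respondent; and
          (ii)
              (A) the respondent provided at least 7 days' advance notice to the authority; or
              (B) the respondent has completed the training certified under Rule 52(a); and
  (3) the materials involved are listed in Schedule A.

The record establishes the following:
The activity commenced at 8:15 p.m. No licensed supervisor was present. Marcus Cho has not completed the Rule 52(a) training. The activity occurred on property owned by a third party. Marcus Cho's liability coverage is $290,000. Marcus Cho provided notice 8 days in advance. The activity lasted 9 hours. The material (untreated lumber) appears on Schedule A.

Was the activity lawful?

(a) ≤ 3 hrs duration — not satisfied.
(b) coverage ≥ $250,000 — met.
(c) supervisor present — fails.
(1) = F OR T OR F = true.
(a) start within hours — fails.
(i) not (own property) — holds.
(A) ≥7 days' notice — satisfied.
(B) training certified — not met.
(ii) = T OR F = true.
(b): T AND T → true.
So (2) is satisfied (F OR T).
(3) Schedule A material — met.
So Overall is satisfied (T AND T AND T).

Yes — lawful.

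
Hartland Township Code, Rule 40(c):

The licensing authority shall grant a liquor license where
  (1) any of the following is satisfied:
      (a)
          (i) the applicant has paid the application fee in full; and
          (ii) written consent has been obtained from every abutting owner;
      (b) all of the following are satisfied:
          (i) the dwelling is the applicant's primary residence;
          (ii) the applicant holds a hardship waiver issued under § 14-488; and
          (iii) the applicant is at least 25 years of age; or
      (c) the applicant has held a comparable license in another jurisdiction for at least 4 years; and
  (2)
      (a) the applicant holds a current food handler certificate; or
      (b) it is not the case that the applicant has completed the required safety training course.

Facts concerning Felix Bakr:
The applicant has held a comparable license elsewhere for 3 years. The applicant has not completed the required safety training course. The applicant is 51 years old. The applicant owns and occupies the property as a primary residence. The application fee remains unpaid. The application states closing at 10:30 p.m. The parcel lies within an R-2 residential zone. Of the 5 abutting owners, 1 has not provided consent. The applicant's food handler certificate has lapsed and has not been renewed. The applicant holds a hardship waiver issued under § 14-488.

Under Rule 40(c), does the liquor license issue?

Yes — granted.

(i) fee paid — fails.
(ii) all abutters consent — not satisfied.
So (a) is not satisfied (F AND F).
(i) primary residence — satisfied.
(ii) hardship waiver — satisfied.
(iii) age ≥ 25 — satisfied.
(b) = T AND T AND T = true.
(c) prior license ≥ 4 yr — fails.
So (1) is satisfied (F OR T OR F).
(a) food handler cert. — fails.
(b) not (safety training) — met.
(2): F OR T → true.
Overall: T AND T → true.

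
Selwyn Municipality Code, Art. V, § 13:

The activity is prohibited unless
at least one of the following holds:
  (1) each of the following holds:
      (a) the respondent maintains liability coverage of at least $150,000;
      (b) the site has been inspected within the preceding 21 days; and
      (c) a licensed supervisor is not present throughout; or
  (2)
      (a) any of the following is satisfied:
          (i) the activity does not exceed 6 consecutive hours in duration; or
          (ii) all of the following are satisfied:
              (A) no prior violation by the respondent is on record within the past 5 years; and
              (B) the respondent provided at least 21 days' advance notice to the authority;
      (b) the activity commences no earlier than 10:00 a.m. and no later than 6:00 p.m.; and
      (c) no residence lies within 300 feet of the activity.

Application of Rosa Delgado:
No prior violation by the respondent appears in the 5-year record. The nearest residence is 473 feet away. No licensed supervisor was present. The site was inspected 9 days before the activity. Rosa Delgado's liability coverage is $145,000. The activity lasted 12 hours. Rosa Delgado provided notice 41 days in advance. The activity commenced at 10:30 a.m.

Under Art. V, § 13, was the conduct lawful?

(a) coverage ≥ $150,000 — not met.
(b) site inspected — met.
(c) not (supervisor present) — holds.
(1) = F AND T AND T = false.
(i) ≤ 6 hrs duration — not met.
(A) no prior violation — satisfied.
(B) ≥21 days' notice — holds.
(ii) = T AND T = true.
(a) = F OR T = true.
(b) start within hours — met.
(c) no residence in 300 ft — holds.
(2): T AND T AND T → true.
Overall: F OR T → true.

Yes — lawful.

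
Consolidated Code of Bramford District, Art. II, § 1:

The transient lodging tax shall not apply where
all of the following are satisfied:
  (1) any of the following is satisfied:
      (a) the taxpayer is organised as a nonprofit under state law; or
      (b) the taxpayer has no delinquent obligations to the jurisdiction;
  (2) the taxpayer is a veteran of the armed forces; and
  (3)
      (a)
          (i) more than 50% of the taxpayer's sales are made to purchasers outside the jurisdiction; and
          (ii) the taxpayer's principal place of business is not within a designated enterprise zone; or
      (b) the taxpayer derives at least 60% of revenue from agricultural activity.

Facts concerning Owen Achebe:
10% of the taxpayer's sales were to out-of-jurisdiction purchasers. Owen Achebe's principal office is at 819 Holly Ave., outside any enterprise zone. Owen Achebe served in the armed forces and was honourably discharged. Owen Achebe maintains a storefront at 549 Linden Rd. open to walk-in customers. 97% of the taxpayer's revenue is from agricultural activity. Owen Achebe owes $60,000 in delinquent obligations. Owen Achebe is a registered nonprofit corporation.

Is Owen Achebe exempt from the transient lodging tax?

Yes — exempt.

(a) nonprofit — met.
(b) no delinquency — not satisfied.
(1): T OR F → true.
(2) veteran — satisfied.
(i) >50% out-of-jur. sales — not met.
(ii) not (in enterprise zone) — met.
(a): F AND T → false.
(b) ≥60% agricultural — met.
So (3) is satisfied (F OR T).
Overall: T AND T AND T → true.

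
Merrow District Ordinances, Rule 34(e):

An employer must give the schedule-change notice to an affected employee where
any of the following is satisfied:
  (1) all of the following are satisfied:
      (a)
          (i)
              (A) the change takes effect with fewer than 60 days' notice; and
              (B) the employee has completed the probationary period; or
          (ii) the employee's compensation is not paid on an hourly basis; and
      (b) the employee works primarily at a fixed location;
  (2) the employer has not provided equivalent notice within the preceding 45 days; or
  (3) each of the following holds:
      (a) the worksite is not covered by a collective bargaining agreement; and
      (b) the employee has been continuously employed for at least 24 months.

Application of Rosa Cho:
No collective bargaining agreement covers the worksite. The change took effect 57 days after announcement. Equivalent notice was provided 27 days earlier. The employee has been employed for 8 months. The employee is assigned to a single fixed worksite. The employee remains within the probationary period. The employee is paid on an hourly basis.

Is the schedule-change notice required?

No — not required.

(A) < 60 days' notice — satisfied.
(B) past probation — not met.
(i): T AND F → false.
(ii) not (hourly-paid) — not satisfied.
(a): F OR F → false.
(b) fixed location — met.
So (1) is not satisfied (F AND T).
(2) no recent notice — fails.
(a) no CBA — met.
(b) tenure ≥ 24 mo. — not met.
(3) = T AND F = false.
Overall = F OR F OR F = false.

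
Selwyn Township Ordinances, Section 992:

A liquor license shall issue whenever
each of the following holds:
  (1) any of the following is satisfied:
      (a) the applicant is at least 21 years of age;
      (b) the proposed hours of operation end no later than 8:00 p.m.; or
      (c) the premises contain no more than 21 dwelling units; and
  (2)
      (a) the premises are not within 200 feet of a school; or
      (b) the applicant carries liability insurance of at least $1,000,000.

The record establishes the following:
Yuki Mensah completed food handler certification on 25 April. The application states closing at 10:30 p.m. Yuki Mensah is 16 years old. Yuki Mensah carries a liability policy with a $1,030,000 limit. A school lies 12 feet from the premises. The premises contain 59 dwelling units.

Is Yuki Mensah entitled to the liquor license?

No — denied.

(a) age ≥ 21 — not satisfied.
(b) closes by 8 p.m. — not met.
(c) ≤ 21 units — fails.
So (1) is not satisfied (F OR F OR F).
(a) ≥200 ft from school — fails.
(b) insurance ≥ $1,000,000 — satisfied.
So (2) is satisfied (F OR T).
So Overall is not satisfied (F AND T).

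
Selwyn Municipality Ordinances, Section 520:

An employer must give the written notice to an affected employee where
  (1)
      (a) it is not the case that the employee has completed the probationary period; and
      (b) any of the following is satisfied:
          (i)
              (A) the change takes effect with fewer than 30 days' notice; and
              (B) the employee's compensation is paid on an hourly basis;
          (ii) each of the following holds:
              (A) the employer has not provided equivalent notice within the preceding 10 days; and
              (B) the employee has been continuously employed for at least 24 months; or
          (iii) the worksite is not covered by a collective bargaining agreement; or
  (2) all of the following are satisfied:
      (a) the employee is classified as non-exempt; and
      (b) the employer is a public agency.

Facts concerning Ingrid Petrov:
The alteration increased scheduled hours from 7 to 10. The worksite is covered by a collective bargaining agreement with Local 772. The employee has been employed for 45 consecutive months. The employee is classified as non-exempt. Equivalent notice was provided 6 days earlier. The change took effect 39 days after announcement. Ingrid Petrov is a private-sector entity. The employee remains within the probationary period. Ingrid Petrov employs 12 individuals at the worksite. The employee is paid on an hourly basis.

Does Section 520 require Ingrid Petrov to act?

No — not required.

(a) not (past probation) — met.
(A) < 30 days' notice — fails.
(B) hourly-paid — holds.
So (i) is not satisfied (F AND T).
(A) no recent notice — not satisfied.
(B) tenure ≥ 24 mo. — satisfied.
So (ii) is not satisfied (F AND T).
(iii) no CBA — not met.
(b): F OR F OR F → false.
(1): T AND F → false.
(a) non-exempt — met.
(b) public agency — fails.
(2) = T AND F = false.
So Overall is not satisfied (F OR F).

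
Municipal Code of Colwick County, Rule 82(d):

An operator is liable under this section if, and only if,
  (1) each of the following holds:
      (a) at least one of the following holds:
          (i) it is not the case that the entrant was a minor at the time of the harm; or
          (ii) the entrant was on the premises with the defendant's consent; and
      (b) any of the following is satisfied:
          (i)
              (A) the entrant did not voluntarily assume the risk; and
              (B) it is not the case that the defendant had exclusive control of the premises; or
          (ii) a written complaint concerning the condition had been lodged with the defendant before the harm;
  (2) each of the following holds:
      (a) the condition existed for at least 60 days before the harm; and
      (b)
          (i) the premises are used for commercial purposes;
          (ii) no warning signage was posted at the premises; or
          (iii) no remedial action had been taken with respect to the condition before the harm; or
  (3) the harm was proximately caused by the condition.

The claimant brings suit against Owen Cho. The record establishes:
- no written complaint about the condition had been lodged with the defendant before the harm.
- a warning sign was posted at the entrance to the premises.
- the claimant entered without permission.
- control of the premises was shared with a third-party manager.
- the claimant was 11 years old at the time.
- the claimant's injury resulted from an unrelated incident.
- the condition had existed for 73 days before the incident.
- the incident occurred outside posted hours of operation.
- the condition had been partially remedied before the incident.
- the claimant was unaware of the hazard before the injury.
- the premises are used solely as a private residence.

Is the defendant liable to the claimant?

No — not liable.

(i) not (entrant a minor) — not met.
(ii) consent to enter — not met.
(a) = F OR F = false.
(A) no assumed risk — holds.
(B) not (exclusive control) — satisfied.
(i): T AND T → true.
(ii) complaint lodged — not satisfied.
(b) = T OR F = true.
(1): F AND T → false.
(a) condition ≥60 days old — holds.
(i) commercial use — fails.
(ii) no signage posted — not satisfied.
(iii) no remedial action — not satisfied.
(b) = F OR F OR F = false.
(2): T AND F → false.
(3) proximate cause — fails.
Overall: F OR F OR F → false.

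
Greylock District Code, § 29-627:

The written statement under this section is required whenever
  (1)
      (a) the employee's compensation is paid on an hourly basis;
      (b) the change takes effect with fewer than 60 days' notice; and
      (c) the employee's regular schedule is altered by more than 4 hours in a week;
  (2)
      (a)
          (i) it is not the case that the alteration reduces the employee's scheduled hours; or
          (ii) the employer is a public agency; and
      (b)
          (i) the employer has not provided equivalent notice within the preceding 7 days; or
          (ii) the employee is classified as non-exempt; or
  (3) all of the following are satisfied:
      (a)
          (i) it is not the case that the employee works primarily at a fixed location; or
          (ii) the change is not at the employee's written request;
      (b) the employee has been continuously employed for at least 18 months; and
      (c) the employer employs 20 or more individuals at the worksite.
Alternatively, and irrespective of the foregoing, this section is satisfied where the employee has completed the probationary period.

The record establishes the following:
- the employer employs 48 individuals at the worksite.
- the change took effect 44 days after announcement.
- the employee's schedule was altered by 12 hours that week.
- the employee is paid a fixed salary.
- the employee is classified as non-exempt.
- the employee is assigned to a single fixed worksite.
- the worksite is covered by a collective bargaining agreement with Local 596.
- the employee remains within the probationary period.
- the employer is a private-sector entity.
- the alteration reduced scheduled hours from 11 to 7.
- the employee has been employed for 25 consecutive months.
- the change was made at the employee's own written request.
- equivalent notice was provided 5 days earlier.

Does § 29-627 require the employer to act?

(a) hourly-paid — not satisfied.
(b) < 60 days' notice — met.
(c) schedule shift > 4h — satisfied.
So (1) is not satisfied (F AND T AND T).
(i) not (hours reduced) — not satisfied.
(ii) public agency — fails.
(a) = F OR F = false.
(i) no recent notice — fails.
(ii) non-exempt — met.
So (b) is satisfied (F OR T).
(2) = F AND T = false.
(i) not (fixed location) — fails.
(ii) not employee-requested — not satisfied.
(a) = F OR F = false.
(b) tenure ≥ 18 mo. — holds.
(c) ≥ 20 at site — met.
(3): F AND T AND T → false.
So Overall is not satisfied (F OR F OR F).
Exception (past probation) — not satisfied.
Result: main false OR exception false → false.

No — not required.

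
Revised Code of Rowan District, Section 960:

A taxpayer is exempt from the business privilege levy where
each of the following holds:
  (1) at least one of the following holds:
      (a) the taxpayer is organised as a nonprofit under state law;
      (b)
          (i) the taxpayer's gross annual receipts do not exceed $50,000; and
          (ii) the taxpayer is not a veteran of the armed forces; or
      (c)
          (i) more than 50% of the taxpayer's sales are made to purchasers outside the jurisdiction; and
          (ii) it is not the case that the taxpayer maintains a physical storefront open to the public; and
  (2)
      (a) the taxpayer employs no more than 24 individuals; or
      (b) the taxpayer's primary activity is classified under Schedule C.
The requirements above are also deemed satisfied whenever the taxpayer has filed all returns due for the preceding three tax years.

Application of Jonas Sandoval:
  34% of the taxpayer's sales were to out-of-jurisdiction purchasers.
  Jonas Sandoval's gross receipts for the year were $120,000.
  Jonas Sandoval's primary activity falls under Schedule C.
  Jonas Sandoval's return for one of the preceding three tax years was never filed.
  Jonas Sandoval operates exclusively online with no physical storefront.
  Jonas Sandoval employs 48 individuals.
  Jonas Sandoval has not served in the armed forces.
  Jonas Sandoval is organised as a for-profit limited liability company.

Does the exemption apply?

No — not exempt.

(a) nonprofit — fails.
(i) receipts ≤ $50,000 — fails.
(ii) not (veteran) — satisfied.
So (b) is not satisfied (F AND T).
(i) >50% out-of-jur. sales — not met.
(ii) not (has storefront) — satisfied.
(c) = F AND T = false.
(1): F OR F OR F → false.
(a) ≤ 24 employees — not met.
(b) Schedule C activity — holds.
(2): F OR T → true.
Overall = F AND T = false.
Exception (returns current) — not satisfied.
Result: main false OR exception false → false.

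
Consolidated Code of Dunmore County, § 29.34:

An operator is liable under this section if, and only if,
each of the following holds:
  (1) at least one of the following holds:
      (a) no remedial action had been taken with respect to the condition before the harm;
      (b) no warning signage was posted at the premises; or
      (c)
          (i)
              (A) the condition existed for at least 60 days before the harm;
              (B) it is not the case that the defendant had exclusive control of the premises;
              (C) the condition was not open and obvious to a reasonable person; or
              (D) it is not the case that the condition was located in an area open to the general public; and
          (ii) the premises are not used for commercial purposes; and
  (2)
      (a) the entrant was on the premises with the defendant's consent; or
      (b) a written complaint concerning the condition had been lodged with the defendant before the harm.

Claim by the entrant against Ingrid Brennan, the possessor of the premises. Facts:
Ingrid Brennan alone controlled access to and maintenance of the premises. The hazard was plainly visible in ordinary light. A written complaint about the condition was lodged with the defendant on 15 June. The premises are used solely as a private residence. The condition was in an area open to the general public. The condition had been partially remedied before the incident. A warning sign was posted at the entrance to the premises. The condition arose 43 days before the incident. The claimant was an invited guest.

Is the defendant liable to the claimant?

(a) no remedial action — not satisfied.
(b) no signage posted — fails.
(A) condition ≥60 days old — fails.
(B) not (exclusive control) — not satisfied.
(C) not open/obvious — fails.
(D) not (public area) — fails.
So (i) is not satisfied (F OR F OR F OR F).
(ii) not (commercial use) — satisfied.
(c): F AND T → false.
So (1) is not satisfied (F OR F OR F).
(a) consent to enter — satisfied.
(b) complaint lodged — satisfied.
(2) = T OR T = true.
So Overall is not satisfied (F AND T).

No — not liable.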